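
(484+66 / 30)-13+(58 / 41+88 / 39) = 3812584 / 7995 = 476.87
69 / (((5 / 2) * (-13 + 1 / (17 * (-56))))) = -2.12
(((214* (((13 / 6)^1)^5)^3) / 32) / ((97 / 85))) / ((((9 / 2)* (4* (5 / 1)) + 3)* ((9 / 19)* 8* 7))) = 8845178242299953263385 / 34203768446615814144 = 258.60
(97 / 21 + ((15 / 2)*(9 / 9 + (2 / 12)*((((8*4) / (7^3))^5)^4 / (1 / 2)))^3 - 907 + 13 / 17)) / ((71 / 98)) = -35872580209496942398356829090088923787468891326522209167607853121558888103940086364468200868075723211859975577068982339180315385303481605904507002804776622651 / 29067046278175880696298261504774210778624803160851469064546439723435083223089815975292011568954012047781998470971576943886805110652594722737882281053559487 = -1234.13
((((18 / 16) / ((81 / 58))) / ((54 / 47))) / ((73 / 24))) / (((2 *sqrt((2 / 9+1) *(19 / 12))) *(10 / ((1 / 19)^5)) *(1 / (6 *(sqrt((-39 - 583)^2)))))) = 847786 *sqrt(627) / 1700002909935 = 0.00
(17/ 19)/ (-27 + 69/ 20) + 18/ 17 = 155302/ 152133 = 1.02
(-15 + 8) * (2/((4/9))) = -63/2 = -31.50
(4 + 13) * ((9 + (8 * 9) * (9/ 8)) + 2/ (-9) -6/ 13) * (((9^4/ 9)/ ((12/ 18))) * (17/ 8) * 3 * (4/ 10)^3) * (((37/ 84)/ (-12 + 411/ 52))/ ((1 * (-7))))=10406.54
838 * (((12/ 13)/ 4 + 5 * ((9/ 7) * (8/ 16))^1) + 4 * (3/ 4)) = 491487/ 91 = 5400.96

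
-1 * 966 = -966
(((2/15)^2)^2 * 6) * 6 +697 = 3920689/5625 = 697.01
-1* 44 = -44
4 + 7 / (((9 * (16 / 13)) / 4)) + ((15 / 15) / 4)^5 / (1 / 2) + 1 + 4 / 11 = 400099 / 50688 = 7.89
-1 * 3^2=-9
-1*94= -94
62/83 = 0.75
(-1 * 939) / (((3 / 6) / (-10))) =18780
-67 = -67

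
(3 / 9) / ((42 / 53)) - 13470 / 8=-424199 / 252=-1683.33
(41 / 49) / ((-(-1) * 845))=41 / 41405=0.00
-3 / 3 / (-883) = 1 / 883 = 0.00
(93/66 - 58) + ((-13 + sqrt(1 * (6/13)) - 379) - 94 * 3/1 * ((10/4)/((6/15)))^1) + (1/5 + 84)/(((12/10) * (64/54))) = -1514929/704 + sqrt(78)/13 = -2151.21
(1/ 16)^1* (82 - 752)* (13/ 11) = -4355/ 88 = -49.49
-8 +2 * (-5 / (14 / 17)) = -141 / 7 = -20.14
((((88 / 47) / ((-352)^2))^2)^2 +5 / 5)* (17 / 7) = 2.43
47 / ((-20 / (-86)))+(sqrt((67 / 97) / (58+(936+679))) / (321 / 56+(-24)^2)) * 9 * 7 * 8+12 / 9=1344 * sqrt(10872827) / 251744197+6103 / 30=203.45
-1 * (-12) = 12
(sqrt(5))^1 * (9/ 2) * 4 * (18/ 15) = 108 * sqrt(5)/ 5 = 48.30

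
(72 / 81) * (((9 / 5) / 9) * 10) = 16 / 9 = 1.78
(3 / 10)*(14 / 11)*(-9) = -189 / 55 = -3.44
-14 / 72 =-7 / 36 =-0.19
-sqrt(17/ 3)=-sqrt(51)/ 3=-2.38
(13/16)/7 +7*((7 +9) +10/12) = 39631/336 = 117.95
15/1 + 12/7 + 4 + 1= 152/7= 21.71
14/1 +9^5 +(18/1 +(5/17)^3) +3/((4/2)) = 580544895/9826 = 59082.53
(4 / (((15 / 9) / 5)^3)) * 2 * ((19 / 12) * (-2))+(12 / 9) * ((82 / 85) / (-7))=-1221268 / 1785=-684.18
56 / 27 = 2.07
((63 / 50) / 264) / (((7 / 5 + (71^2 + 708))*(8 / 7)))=49 / 67471360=0.00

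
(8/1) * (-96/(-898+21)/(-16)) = -48/877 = -0.05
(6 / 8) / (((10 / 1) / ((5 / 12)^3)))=25 / 4608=0.01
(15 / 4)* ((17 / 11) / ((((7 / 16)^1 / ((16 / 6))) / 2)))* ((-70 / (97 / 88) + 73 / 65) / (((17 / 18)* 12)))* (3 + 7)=-377586240 / 97097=-3888.75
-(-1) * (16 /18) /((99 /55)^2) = 200 /729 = 0.27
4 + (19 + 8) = 31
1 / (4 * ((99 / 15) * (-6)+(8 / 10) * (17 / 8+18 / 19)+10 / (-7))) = -665 / 102598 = -0.01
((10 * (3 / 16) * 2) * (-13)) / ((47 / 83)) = -86.09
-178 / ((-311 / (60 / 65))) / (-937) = -2136 / 3788291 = -0.00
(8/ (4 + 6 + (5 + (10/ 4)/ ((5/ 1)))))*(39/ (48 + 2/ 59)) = 1416/ 3379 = 0.42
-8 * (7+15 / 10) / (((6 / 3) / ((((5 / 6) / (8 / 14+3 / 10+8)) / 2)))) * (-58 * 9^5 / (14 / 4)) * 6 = 215638200 / 23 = 9375573.91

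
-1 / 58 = -0.02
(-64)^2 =4096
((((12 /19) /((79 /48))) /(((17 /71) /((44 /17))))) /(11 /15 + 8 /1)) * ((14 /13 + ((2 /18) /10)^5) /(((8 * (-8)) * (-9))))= 0.00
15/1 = 15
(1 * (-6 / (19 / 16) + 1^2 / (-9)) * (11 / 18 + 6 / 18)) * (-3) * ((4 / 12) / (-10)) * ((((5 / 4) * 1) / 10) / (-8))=15011 / 1969920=0.01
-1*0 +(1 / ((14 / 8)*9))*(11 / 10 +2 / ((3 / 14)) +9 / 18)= 0.69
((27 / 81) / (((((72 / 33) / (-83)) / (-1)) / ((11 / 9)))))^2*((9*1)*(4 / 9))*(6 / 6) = 100861849 / 104976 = 960.81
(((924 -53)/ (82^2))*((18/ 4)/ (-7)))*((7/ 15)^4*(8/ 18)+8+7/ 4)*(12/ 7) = -15510585961/ 11119815000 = -1.39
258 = 258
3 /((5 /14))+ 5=67 /5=13.40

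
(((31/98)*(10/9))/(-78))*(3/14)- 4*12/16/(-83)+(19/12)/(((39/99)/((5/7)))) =19359421/6661746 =2.91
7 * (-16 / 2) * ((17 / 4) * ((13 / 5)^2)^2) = -6797518 / 625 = -10876.03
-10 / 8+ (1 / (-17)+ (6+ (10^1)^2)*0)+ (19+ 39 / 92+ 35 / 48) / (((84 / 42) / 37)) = 13945493 / 37536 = 371.52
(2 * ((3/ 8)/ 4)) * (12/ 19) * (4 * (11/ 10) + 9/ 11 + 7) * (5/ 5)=1512/ 1045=1.45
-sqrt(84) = -2 * sqrt(21) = -9.17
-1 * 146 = -146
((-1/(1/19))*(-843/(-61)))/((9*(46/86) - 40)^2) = -0.21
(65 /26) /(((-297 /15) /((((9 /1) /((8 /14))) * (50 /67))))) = -4375 /2948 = -1.48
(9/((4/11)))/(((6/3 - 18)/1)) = -99/64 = -1.55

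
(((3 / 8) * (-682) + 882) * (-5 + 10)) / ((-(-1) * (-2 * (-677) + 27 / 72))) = 5010 / 2167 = 2.31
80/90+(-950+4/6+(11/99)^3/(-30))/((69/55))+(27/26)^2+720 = -34.75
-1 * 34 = -34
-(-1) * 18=18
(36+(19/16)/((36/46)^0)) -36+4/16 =23/16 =1.44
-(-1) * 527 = 527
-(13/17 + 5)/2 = -49/17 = -2.88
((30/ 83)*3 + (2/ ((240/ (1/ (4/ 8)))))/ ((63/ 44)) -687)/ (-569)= 53798882/ 44629515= 1.21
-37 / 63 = -0.59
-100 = -100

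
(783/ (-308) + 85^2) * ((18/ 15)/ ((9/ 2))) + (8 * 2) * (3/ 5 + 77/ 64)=1806271/ 924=1954.84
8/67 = 0.12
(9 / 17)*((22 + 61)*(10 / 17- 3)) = -30627 / 289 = -105.98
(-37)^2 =1369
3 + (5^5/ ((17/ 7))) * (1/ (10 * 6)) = 4987/ 204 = 24.45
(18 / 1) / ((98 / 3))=27 / 49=0.55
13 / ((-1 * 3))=-13 / 3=-4.33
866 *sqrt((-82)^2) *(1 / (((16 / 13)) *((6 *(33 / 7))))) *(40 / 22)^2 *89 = 7189077350 / 11979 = 600140.02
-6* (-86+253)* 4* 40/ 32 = -5010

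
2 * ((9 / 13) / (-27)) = -2 / 39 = -0.05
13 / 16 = 0.81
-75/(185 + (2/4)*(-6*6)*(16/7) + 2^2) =-35/69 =-0.51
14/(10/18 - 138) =-0.10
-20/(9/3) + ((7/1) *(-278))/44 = -3359/66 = -50.89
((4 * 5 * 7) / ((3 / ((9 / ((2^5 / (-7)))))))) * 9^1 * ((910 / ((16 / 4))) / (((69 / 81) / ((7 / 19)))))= -568856925 / 6992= -81358.26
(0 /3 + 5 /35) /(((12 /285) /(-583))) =-55385 /28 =-1978.04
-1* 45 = -45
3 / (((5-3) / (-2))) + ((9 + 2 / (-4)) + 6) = 23 / 2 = 11.50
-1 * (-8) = 8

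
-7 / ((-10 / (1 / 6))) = 7 / 60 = 0.12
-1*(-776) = 776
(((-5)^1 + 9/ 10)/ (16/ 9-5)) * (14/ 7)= 369/ 145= 2.54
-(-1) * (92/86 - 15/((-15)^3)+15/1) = 155518/9675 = 16.07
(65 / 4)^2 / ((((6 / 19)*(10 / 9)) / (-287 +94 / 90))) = -10329787 / 48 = -215203.90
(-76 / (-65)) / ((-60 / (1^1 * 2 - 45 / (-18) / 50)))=-0.04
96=96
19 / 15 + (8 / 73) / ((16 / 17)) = 3029 / 2190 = 1.38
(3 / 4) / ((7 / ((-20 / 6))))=-5 / 14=-0.36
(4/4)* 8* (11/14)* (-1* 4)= -176/7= -25.14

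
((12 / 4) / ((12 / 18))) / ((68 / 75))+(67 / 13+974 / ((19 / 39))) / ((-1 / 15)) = -1009818915 / 33592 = -30061.29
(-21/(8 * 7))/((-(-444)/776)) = -97/148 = -0.66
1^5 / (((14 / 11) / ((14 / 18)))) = 11 / 18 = 0.61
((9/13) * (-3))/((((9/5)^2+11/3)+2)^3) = -0.00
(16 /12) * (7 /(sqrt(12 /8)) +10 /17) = 40 /51 +28 * sqrt(6) /9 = 8.40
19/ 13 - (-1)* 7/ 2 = 129/ 26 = 4.96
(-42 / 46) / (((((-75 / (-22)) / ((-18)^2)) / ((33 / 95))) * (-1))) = 1646568 / 54625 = 30.14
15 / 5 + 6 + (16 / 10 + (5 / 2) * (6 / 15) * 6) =83 / 5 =16.60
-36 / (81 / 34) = -136 / 9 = -15.11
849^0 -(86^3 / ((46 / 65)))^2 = -427324142111871 / 529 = -807796109852.31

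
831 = 831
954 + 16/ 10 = 4778/ 5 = 955.60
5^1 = 5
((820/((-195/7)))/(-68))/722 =287/478686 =0.00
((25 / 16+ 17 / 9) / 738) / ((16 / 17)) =8449 / 1700352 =0.00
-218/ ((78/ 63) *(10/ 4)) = -4578/ 65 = -70.43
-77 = -77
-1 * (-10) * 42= 420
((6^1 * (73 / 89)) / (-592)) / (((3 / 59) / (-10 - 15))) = 107675 / 26344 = 4.09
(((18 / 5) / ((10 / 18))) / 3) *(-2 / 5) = -108 / 125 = -0.86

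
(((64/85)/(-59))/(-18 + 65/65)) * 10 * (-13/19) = -1664/323969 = -0.01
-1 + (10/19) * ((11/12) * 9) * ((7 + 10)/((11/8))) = 1001/19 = 52.68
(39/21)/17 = 13/119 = 0.11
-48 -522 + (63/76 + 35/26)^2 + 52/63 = -34711624889/61497072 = -564.44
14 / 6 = 7 / 3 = 2.33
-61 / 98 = -0.62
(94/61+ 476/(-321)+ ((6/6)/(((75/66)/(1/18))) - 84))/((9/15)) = -123203153/881145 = -139.82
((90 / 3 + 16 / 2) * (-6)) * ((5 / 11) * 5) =-5700 / 11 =-518.18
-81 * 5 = -405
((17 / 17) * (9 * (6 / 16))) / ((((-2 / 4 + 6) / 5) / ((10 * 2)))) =675 / 11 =61.36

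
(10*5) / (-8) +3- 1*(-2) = -5 / 4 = -1.25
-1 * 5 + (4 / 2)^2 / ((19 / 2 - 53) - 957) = -10013 / 2001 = -5.00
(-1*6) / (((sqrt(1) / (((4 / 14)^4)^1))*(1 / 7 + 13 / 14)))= -64 / 1715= -0.04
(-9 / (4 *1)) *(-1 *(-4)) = -9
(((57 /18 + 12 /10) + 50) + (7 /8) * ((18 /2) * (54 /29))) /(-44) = -120113 /76560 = -1.57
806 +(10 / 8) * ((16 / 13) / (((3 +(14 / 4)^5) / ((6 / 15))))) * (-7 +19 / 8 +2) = 177108962 / 219739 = 806.00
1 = 1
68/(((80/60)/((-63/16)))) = -200.81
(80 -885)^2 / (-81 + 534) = 648025 / 453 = 1430.52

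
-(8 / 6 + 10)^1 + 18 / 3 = -16 / 3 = -5.33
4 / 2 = 2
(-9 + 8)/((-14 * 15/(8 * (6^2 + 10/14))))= 1.40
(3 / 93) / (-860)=-1 / 26660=-0.00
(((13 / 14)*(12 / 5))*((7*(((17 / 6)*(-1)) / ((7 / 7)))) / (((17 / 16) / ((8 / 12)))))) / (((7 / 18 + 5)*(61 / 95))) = -47424 / 5917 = -8.01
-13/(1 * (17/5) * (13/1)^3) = -5/2873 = -0.00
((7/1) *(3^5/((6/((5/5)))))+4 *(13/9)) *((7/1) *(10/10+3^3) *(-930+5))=-472014550/9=-52446061.11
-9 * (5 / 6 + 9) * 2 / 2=-177 / 2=-88.50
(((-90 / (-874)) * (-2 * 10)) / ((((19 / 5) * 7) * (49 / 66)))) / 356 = -74250 / 253465681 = -0.00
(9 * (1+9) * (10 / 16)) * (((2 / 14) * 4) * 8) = 1800 / 7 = 257.14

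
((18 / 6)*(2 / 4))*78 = 117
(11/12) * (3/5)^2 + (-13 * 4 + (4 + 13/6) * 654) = 398133/100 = 3981.33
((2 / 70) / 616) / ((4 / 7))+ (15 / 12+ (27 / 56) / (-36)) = 3809 / 3080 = 1.24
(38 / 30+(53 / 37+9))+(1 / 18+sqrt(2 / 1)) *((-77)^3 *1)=-456533 *sqrt(2)-84419647 / 3330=-670986.41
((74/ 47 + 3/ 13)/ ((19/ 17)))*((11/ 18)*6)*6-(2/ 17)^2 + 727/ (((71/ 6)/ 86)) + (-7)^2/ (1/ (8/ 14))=1273699219082/ 238205071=5347.07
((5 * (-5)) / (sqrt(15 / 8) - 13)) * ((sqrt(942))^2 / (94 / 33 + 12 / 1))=155430 * sqrt(30) / 65513 + 8082360 / 65513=136.37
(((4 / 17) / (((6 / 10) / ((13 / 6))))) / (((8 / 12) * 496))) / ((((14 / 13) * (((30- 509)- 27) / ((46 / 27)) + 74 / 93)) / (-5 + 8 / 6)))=55 / 1862112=0.00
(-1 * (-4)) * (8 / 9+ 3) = 140 / 9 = 15.56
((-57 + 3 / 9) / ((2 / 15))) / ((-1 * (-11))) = -425 / 11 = -38.64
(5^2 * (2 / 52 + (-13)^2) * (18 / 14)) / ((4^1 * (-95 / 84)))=-593325 / 494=-1201.06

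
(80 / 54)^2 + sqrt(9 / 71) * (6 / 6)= 3 * sqrt(71) / 71 + 1600 / 729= 2.55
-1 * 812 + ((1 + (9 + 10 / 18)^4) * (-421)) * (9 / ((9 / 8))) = -184259773268 / 6561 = -28084098.96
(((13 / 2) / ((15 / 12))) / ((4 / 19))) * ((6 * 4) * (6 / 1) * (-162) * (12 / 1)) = -34572096 / 5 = -6914419.20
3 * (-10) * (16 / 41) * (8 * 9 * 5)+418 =-155662 / 41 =-3796.63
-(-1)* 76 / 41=76 / 41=1.85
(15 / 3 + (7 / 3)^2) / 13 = 94 / 117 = 0.80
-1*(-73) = 73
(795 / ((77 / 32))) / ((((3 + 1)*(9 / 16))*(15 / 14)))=13568 / 99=137.05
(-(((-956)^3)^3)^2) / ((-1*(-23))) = -19342572125575581430011060000000000000000000000000000.00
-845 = -845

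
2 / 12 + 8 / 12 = 5 / 6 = 0.83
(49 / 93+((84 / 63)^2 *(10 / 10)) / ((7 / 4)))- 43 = -41.46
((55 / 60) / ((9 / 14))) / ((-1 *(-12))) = 77 / 648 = 0.12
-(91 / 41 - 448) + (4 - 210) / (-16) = 150439 / 328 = 458.66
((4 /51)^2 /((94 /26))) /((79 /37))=0.00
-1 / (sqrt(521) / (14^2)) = -196*sqrt(521) / 521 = -8.59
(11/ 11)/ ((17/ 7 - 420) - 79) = -7/ 3476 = -0.00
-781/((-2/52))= 20306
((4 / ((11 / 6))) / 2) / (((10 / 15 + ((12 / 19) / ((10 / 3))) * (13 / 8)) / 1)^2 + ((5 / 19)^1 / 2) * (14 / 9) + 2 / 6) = 5198400 / 7089577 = 0.73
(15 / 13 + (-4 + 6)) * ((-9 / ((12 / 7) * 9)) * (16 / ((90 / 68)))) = -39032 / 1755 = -22.24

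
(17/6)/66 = 17/396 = 0.04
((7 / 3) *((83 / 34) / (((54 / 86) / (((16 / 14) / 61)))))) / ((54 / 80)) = 571040 / 2267919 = 0.25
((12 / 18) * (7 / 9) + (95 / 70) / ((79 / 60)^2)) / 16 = 0.08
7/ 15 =0.47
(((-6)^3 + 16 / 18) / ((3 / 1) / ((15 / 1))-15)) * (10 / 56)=6050 / 2331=2.60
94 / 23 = 4.09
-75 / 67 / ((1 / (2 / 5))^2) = -12 / 67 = -0.18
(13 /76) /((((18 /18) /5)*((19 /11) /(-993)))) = -709995 /1444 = -491.69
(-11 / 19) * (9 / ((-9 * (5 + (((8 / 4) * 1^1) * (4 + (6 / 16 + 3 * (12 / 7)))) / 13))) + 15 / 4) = -1507 / 724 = -2.08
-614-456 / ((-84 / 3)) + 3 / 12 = -16729 / 28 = -597.46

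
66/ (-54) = -11/ 9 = -1.22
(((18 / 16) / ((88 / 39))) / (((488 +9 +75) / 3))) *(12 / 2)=243 / 15488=0.02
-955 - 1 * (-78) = -877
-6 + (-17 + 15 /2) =-31 /2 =-15.50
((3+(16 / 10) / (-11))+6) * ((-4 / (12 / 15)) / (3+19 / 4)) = -1948 / 341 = -5.71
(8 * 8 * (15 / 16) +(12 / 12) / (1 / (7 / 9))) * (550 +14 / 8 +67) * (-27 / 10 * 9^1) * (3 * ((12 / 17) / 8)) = -65795895 / 272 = -241896.67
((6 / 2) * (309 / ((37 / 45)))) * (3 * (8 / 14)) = 500580 / 259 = 1932.74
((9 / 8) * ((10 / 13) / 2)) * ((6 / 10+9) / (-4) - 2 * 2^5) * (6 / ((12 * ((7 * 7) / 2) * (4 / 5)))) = -3735 / 5096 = -0.73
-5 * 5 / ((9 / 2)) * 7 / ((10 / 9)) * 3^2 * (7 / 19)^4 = -756315 / 130321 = -5.80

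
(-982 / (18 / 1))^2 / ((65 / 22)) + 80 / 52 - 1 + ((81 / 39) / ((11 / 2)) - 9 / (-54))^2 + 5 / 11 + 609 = 53588680489 / 33127380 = 1617.66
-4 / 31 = -0.13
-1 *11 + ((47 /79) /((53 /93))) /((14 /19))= -561749 /58618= -9.58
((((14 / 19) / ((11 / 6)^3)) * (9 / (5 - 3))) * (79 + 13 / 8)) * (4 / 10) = 438858 / 25289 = 17.35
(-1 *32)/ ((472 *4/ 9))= -9/ 59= -0.15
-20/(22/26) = -260/11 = -23.64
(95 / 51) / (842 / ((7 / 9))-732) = 665 / 125154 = 0.01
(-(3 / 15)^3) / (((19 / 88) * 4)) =-0.01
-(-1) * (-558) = -558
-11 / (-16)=11 / 16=0.69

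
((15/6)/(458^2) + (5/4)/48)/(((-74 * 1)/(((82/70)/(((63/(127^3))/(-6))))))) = 629457853985/7823358144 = 80.46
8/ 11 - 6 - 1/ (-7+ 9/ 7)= -2243/ 440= -5.10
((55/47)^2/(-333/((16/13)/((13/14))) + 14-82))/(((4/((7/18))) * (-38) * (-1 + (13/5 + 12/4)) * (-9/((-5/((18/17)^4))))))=309497505625/293482967198425416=0.00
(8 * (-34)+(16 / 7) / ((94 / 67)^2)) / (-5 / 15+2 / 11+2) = -146.52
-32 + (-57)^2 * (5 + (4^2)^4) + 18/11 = 2342369465/11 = 212942678.64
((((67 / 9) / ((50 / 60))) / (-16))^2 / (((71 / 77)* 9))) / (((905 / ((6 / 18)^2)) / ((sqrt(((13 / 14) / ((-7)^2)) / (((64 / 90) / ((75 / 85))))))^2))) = 641927 / 5919372103680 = 0.00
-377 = -377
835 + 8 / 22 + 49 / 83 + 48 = 807050 / 913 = 883.95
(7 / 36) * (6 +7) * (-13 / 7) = -169 / 36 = -4.69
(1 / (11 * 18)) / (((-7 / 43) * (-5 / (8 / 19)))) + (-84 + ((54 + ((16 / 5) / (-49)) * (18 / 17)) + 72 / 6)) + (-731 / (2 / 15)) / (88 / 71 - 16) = 1160500636859 / 3284165808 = 353.36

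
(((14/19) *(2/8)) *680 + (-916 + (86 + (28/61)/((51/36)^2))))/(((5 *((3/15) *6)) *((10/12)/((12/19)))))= -2831708424/31820345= -88.99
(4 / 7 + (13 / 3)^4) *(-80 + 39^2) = 288561691 / 567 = 508927.14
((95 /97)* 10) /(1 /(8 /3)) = 7600 /291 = 26.12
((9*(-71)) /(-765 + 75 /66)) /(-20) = -7029 /168050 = -0.04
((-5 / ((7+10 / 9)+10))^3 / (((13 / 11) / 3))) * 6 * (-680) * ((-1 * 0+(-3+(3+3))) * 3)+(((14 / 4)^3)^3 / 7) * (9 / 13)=281228926287123 / 28825452032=9756.27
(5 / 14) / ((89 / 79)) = 0.32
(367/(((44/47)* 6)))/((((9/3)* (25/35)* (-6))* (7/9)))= -17249/2640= -6.53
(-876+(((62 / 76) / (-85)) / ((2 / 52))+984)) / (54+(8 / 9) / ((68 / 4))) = 1566153 / 785650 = 1.99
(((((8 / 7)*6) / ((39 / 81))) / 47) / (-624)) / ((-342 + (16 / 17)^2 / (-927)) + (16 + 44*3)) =7233381 / 2889775126238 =0.00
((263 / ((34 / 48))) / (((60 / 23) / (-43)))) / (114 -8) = -260107 / 4505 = -57.74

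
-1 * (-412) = 412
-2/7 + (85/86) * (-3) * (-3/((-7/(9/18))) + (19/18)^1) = -3658/903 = -4.05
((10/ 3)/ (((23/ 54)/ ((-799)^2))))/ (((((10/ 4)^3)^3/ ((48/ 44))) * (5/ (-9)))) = -1270836781056/ 494140625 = -2571.81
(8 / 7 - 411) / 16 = -2869 / 112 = -25.62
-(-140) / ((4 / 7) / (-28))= -6860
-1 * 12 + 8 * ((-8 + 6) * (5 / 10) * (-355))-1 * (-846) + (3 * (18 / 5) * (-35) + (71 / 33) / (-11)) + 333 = 1317256 / 363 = 3628.80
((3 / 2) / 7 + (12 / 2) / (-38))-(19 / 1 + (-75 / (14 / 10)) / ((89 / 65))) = 477779 / 23674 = 20.18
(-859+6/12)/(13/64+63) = -54944/4045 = -13.58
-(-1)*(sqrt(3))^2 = 3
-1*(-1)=1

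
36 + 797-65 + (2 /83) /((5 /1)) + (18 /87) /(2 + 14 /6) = 120165664 /156455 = 768.05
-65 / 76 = -0.86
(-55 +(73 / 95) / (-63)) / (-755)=329248 / 4518675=0.07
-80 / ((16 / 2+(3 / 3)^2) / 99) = -880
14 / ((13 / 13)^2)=14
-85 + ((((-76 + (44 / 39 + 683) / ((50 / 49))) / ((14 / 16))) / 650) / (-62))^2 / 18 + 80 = -425536247143635689 / 85107518163281250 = -5.00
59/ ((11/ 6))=32.18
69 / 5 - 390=-1881 / 5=-376.20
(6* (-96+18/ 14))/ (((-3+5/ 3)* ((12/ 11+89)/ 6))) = 196911/ 6937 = 28.39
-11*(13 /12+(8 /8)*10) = -1463 /12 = -121.92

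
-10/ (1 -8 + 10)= -10/ 3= -3.33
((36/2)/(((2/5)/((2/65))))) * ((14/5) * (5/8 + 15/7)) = 279/26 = 10.73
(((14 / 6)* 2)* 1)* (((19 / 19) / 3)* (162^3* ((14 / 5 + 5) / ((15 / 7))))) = 601827408 / 25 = 24073096.32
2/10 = 1/5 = 0.20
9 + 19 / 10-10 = 9 / 10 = 0.90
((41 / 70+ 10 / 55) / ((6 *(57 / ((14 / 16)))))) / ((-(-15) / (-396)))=-197 / 3800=-0.05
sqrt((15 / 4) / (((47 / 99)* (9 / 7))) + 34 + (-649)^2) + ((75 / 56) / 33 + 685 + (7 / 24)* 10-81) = 1121657 / 1848 + sqrt(3722086745) / 94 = 1255.99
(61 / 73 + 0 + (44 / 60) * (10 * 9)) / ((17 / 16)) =62.90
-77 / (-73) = 77 / 73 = 1.05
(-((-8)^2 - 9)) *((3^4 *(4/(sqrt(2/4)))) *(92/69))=-23760 *sqrt(2)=-33601.71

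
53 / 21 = 2.52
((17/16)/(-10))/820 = -17/131200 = -0.00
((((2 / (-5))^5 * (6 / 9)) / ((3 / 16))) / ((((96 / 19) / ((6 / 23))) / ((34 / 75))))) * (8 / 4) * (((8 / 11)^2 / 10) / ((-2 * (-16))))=-82688 / 29351953125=-0.00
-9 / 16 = -0.56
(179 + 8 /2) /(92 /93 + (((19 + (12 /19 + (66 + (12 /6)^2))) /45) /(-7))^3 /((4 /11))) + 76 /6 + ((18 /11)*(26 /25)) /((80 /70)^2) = 68754112315099354307 /324898969756587600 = 211.62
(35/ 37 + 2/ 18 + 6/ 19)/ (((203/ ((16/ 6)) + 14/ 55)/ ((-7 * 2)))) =-7643680/ 30375927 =-0.25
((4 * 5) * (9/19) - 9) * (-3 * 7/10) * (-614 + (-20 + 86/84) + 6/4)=119349/190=628.15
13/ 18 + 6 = 121/ 18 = 6.72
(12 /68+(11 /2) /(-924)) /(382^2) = 487 /416758944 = 0.00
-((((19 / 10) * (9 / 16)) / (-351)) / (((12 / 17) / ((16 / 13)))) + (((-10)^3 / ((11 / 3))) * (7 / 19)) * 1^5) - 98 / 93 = 39193557757 / 394182360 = 99.43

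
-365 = -365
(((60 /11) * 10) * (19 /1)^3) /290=411540 /319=1290.09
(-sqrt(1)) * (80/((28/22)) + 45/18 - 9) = -789/14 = -56.36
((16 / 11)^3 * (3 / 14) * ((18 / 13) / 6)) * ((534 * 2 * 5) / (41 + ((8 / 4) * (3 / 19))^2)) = 35532103680 / 1797072277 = 19.77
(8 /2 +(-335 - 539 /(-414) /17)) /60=-5.52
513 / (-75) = -171 / 25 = -6.84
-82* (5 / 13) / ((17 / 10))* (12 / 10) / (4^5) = -615 / 28288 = -0.02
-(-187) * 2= 374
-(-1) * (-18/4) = -9/2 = -4.50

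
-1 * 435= -435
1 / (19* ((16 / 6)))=3 / 152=0.02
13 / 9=1.44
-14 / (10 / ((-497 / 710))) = 49 / 50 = 0.98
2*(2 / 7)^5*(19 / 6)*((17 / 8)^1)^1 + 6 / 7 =44510 / 50421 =0.88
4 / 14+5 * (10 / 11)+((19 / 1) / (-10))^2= 64997 / 7700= 8.44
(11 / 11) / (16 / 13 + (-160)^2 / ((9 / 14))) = 117 / 4659344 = 0.00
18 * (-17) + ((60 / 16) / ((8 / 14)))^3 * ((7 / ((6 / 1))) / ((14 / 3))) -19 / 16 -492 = -11936263 / 16384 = -728.53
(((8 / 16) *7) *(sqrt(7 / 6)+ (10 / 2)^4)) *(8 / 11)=14 *sqrt(42) / 33+ 17500 / 11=1593.66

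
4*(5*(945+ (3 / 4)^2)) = 75645 / 4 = 18911.25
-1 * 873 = -873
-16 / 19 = -0.84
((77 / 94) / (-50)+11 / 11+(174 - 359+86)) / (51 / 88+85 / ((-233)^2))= -550213260366 / 3262057325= -168.67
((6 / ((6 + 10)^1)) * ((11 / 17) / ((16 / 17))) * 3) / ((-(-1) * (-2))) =-99 / 256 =-0.39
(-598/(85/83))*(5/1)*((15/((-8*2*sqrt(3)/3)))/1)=372255*sqrt(3)/136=4740.92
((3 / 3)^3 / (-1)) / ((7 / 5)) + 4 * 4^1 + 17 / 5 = 654 / 35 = 18.69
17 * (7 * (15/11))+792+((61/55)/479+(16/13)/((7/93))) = 970.63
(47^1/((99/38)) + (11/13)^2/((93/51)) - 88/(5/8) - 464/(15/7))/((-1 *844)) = 0.40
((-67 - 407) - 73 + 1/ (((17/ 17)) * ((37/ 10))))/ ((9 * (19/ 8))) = -25.58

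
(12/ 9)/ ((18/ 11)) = 22/ 27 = 0.81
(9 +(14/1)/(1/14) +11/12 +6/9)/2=2479/24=103.29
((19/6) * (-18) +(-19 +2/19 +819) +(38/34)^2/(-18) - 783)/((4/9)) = -3949975/43928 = -89.92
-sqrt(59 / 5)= -sqrt(295) / 5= -3.44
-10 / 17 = -0.59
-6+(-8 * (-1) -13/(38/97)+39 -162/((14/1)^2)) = 6.99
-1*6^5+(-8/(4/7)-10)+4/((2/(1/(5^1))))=-38998/5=-7799.60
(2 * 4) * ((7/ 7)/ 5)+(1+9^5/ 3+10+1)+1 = 98488/ 5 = 19697.60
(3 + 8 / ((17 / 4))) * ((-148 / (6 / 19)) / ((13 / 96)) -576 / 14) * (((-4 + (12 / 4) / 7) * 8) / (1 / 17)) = 5290220800 / 637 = 8304899.22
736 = 736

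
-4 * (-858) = 3432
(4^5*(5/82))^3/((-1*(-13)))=16777216000/895973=18725.14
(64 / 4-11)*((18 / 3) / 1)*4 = 120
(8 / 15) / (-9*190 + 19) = -8 / 25365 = -0.00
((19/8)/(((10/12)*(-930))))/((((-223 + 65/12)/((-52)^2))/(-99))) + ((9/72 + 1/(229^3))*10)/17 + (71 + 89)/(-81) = -759193952056468307/133847095979967300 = -5.67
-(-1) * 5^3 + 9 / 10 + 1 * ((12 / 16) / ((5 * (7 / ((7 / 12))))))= 125.91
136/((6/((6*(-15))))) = -2040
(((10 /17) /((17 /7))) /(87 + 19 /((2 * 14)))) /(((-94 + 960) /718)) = 140728 /61442267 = 0.00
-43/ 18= -2.39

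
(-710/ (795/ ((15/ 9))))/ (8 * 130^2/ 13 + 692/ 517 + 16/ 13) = -2385955/ 16674886818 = -0.00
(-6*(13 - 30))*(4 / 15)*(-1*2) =-272 / 5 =-54.40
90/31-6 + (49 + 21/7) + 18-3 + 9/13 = 64.60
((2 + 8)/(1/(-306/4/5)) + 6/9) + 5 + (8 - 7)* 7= -421/3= -140.33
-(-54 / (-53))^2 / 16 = -729 / 11236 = -0.06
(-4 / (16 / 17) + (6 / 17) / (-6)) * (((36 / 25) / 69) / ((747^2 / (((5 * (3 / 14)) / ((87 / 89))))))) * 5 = -26077 / 29527232238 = -0.00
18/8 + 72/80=63/20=3.15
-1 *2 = -2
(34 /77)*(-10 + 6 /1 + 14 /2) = 102 /77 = 1.32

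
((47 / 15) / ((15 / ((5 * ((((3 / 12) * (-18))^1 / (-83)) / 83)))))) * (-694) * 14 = -228326 / 34445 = -6.63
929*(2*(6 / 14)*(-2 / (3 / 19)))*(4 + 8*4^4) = -144879408 / 7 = -20697058.29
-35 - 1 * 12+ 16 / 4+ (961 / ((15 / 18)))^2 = 33245681 / 25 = 1329827.24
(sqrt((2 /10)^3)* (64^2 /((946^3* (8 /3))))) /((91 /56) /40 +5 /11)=4096* sqrt(5) /27947108035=0.00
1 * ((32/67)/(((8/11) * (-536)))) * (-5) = 0.01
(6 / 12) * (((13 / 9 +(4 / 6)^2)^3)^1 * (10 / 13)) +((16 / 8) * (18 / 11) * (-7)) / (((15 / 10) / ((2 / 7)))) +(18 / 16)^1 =-539225 / 833976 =-0.65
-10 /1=-10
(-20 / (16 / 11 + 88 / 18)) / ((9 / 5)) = -275 / 157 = -1.75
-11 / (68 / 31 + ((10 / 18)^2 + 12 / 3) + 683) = -0.02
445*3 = 1335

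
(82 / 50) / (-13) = -41 / 325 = -0.13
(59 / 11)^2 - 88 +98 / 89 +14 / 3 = -1727249 / 32307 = -53.46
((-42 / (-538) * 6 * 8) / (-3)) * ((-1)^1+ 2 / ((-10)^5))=1050021 / 840625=1.25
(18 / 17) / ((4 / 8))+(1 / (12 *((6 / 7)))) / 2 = 5303 / 2448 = 2.17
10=10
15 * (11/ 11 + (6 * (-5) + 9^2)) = 780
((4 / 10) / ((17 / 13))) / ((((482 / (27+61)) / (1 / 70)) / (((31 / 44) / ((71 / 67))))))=27001 / 50905225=0.00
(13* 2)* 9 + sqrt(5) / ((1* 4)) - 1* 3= sqrt(5) / 4 + 231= 231.56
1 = 1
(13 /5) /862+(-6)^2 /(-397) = -149999 /1711070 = -0.09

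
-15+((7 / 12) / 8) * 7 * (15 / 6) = -13.72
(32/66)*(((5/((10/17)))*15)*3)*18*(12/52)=110160/143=770.35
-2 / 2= -1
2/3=0.67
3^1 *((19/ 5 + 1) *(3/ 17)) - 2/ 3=478/ 255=1.87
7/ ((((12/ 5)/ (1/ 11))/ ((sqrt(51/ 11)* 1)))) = 35* sqrt(561)/ 1452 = 0.57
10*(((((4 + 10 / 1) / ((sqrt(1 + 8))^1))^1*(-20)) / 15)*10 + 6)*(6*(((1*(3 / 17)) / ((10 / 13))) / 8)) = -3289 / 34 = -96.74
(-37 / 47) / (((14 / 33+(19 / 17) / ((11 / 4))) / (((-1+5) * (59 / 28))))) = -1224663 / 153314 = -7.99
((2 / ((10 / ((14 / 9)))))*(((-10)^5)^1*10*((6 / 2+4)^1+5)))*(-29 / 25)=12992000 / 3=4330666.67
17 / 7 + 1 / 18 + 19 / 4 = 1823 / 252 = 7.23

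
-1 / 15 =-0.07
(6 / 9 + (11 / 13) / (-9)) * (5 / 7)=335 / 819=0.41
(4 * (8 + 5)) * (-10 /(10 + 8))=-260 /9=-28.89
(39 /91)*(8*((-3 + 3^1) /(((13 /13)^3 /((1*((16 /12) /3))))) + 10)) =240 /7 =34.29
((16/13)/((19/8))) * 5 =640/247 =2.59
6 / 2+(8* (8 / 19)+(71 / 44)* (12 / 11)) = 8.13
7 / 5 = 1.40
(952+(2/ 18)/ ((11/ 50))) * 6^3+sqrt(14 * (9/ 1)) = 3 * sqrt(14)+2263152/ 11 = 205752.32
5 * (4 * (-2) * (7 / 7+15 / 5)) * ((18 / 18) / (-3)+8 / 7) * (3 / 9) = -2720 / 63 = -43.17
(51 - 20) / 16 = 31 / 16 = 1.94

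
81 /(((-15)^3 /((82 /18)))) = -41 /375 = -0.11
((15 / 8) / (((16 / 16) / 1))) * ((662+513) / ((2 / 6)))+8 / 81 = 4282939 / 648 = 6609.47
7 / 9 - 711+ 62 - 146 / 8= -23993 / 36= -666.47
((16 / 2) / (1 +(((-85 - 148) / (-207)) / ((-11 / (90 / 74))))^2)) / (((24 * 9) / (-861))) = -25149328127 / 800869914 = -31.40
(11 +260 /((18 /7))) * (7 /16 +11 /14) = 138233 /1008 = 137.14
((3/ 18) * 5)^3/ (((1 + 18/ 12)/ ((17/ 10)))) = 85/ 216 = 0.39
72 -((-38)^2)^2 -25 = -2085089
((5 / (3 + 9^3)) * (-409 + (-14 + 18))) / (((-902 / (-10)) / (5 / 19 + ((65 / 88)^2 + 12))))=-6360616125 / 16191433984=-0.39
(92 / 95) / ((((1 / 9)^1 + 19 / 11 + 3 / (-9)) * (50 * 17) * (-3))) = -1518 / 6015875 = -0.00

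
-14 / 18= -7 / 9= -0.78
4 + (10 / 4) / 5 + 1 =11 / 2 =5.50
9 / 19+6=123 / 19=6.47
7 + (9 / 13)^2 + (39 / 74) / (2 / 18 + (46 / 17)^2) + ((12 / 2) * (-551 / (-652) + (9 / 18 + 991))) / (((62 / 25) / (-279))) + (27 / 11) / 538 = -156221873277589133141 / 233227759639732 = -669825.38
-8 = -8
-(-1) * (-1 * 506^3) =-129554216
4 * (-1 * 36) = -144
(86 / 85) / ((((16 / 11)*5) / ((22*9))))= 46827 / 1700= 27.55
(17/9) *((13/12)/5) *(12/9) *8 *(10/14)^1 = 1768/567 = 3.12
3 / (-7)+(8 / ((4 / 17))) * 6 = 1425 / 7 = 203.57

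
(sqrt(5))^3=5 * sqrt(5)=11.18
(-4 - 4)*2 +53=37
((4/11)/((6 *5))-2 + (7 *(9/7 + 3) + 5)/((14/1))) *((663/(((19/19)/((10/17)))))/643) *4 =8788/7073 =1.24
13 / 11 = 1.18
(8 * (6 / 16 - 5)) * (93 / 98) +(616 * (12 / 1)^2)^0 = -3343 / 98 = -34.11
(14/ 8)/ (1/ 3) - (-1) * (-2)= 13/ 4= 3.25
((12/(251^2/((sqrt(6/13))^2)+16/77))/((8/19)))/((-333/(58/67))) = -4466/8228205077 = -0.00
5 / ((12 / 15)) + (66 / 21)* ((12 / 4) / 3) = 263 / 28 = 9.39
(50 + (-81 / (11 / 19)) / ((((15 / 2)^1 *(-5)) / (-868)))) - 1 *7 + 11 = -875718 / 275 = -3184.43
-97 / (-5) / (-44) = -97 / 220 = -0.44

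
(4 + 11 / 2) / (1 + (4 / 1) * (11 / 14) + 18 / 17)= 2261 / 1238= 1.83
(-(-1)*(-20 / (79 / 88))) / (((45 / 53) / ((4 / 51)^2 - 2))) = 96750016 / 1849311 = 52.32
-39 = -39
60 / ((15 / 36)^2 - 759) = -0.08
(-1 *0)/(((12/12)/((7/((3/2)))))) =0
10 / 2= 5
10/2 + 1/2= 11/2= 5.50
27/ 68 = 0.40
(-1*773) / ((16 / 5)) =-3865 / 16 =-241.56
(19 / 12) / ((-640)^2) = 19 / 4915200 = 0.00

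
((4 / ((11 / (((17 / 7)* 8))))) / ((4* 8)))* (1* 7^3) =833 / 11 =75.73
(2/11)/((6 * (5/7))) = 7/165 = 0.04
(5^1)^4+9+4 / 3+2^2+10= 1948 / 3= 649.33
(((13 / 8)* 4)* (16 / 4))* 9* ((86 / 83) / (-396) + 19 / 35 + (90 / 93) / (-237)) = 9818286517 / 78257795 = 125.46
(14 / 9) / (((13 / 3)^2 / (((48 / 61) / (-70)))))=-48 / 51545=-0.00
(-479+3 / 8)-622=-8805 / 8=-1100.62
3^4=81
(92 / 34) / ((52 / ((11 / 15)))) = 253 / 6630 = 0.04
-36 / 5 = -7.20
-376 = -376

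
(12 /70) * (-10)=-12 /7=-1.71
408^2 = 166464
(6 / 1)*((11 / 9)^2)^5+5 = 49.63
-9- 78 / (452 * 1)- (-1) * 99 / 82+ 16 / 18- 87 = -3922702 / 41697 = -94.08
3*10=30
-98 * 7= -686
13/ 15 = 0.87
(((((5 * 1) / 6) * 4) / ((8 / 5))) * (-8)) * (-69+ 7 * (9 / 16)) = 8675 / 8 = 1084.38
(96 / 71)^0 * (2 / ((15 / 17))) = 34 / 15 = 2.27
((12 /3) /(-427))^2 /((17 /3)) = 48 /3099593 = 0.00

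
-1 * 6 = -6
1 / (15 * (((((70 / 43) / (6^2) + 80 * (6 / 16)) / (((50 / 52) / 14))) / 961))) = 123969 / 846482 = 0.15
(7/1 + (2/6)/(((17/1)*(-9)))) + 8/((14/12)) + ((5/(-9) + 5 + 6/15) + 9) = 444991/16065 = 27.70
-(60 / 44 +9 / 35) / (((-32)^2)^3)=-39 / 25836912640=-0.00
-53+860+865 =1672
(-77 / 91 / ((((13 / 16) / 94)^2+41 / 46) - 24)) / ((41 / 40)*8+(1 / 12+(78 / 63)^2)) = 152957521920 / 41005254814823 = 0.00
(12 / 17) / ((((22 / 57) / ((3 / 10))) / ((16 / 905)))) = 8208 / 846175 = 0.01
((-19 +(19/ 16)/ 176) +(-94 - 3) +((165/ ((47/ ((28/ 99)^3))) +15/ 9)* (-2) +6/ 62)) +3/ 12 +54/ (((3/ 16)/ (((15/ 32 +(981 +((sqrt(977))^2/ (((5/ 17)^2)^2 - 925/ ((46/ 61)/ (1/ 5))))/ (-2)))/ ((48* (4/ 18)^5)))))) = 225097640642089304172034459/ 20673078710210910720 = 10888443.07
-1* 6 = -6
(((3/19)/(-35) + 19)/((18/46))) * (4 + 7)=3195896/5985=533.98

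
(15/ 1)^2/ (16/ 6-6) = -135/ 2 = -67.50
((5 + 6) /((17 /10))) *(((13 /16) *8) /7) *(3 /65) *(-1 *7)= -33 /17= -1.94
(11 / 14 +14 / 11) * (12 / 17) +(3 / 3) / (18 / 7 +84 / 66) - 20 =-18.29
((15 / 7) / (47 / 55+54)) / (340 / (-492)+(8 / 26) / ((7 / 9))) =-1319175 / 9977219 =-0.13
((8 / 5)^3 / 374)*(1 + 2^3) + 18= 18.10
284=284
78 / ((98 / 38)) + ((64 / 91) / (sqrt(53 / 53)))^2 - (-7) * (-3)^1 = 80653 / 8281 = 9.74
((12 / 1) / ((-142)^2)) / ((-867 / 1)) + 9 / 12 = 0.75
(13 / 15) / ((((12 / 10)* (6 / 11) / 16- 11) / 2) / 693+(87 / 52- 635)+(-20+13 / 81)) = -30918888 / 23302412477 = -0.00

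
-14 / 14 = -1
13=13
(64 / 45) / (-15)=-64 / 675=-0.09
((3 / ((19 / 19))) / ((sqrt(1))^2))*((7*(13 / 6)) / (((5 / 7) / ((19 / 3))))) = 12103 / 30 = 403.43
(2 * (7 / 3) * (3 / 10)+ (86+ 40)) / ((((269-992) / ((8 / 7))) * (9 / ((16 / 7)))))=-1664 / 32535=-0.05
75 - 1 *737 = -662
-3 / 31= -0.10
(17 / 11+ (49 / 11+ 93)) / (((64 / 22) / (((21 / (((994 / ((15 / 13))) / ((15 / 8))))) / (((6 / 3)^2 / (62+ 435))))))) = 5145525 / 26624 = 193.27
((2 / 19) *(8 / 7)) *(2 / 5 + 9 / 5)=0.26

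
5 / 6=0.83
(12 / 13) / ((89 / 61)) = 732 / 1157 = 0.63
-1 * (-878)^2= -770884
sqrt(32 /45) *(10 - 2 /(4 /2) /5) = 196 *sqrt(10) /75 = 8.26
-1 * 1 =-1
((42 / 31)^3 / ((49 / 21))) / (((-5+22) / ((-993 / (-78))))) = 0.80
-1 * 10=-10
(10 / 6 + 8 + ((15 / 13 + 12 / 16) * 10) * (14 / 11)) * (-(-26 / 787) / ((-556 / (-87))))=19169 / 109393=0.18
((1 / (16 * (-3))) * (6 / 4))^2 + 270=276481 / 1024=270.00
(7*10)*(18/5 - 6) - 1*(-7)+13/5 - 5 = -817/5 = -163.40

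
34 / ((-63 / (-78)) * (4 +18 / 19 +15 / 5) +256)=16796 / 129635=0.13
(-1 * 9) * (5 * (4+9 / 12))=-855 / 4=-213.75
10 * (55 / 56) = 275 / 28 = 9.82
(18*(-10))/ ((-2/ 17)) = 1530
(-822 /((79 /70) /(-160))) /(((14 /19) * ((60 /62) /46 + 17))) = 1113563400 /119843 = 9291.85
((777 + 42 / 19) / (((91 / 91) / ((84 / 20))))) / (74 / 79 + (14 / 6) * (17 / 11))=162105867 / 225017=720.42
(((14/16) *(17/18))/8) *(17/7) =289/1152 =0.25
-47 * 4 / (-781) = 0.24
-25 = -25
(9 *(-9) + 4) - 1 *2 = -79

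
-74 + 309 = 235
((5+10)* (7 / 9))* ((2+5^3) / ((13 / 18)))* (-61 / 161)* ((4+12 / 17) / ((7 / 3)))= -55778400 / 35581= -1567.65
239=239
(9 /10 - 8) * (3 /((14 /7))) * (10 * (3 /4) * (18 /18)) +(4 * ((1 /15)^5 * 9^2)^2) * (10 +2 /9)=-505458981431 /6328125000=-79.87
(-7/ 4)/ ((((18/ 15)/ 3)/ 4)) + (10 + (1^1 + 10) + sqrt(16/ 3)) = 4 *sqrt(3)/ 3 + 7/ 2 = 5.81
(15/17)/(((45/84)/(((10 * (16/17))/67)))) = 0.23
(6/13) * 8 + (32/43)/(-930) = 959552/259935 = 3.69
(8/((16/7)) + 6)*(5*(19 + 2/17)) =30875/34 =908.09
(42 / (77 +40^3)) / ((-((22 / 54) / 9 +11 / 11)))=-1701 / 2712593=-0.00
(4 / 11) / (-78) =-2 / 429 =-0.00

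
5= 5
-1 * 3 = -3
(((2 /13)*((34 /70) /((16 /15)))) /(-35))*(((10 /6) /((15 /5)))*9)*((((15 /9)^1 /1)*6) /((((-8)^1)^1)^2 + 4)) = -15 /10192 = -0.00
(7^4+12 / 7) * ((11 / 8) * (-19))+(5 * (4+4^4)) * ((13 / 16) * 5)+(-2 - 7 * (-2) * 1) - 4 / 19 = -57477.87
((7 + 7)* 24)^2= 112896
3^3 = 27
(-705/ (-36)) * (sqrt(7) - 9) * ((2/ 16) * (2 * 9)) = -6345/ 16 + 705 * sqrt(7)/ 16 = -279.98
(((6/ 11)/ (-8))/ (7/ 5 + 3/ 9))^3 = -91125/ 1497193984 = -0.00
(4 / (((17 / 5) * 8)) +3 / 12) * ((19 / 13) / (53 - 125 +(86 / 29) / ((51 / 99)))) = -4959 / 566072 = -0.01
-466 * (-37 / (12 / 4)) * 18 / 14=51726 / 7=7389.43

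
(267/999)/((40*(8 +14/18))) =89/116920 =0.00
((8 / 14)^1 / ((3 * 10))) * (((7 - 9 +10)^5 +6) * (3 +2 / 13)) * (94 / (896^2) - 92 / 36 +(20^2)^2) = 55478773304271259 / 176117760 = 315009532.85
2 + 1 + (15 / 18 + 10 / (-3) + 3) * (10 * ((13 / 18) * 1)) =119 / 18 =6.61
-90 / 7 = -12.86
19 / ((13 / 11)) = 209 / 13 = 16.08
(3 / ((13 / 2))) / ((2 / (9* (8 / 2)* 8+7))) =885 / 13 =68.08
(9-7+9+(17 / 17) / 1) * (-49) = -588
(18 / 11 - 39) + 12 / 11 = -399 / 11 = -36.27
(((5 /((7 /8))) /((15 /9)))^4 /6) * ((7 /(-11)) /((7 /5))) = -276480 /26411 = -10.47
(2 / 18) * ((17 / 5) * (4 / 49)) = 68 / 2205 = 0.03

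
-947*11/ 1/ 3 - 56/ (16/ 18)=-10606/ 3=-3535.33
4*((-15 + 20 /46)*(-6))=8040 /23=349.57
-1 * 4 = -4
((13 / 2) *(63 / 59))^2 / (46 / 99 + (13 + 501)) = 9486477 / 101311024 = 0.09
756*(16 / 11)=12096 / 11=1099.64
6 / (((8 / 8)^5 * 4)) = 3 / 2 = 1.50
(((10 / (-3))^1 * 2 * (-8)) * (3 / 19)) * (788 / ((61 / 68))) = 8573440 / 1159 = 7397.27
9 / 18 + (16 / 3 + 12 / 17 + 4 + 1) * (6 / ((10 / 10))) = 2269 / 34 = 66.74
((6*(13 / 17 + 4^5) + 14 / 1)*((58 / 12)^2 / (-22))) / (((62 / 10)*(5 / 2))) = -2002421 / 4743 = -422.18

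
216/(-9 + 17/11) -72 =-100.98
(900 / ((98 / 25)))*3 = 33750 / 49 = 688.78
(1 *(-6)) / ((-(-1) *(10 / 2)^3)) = -6 / 125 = -0.05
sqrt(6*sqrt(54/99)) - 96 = -96+66^(3/4)/11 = -93.89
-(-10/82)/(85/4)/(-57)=-4/39729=-0.00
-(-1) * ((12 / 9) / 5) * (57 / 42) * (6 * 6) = 13.03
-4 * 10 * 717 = -28680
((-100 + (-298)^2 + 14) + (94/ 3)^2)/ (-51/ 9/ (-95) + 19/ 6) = 153386620/ 5517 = 27802.54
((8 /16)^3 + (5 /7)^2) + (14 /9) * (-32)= -173375 /3528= -49.14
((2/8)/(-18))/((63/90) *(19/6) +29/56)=-35/6891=-0.01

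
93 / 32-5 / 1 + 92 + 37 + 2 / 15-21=50899 / 480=106.04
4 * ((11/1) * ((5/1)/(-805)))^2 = 484/25921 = 0.02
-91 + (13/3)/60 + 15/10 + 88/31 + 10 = -427367/5580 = -76.59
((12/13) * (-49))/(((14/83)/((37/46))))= -64491/299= -215.69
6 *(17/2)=51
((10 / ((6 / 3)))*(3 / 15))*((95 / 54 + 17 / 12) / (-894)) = -343 / 96552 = -0.00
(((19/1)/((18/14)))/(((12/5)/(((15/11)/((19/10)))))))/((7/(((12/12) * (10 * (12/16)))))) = 625/132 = 4.73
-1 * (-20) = 20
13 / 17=0.76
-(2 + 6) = -8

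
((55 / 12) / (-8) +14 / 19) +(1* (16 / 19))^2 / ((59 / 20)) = 826699 / 2044704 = 0.40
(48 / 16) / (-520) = -0.01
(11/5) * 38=418/5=83.60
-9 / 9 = -1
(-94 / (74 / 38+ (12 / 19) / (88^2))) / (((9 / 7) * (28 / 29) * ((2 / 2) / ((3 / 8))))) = -3133537 / 214905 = -14.58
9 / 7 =1.29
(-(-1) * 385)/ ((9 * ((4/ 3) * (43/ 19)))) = 14.18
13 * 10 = 130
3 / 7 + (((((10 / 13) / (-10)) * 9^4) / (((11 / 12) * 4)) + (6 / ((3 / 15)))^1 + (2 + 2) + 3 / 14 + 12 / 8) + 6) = -95596 / 1001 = -95.50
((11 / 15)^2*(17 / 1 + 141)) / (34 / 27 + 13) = 5214 / 875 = 5.96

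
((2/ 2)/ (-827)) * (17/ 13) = -17/ 10751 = -0.00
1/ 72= 0.01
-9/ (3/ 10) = -30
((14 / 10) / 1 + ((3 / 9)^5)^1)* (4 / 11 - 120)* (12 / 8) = -1122548 / 4455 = -251.97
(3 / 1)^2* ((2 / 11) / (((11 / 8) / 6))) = 864 / 121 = 7.14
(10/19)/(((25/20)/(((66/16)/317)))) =33/6023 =0.01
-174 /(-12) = 29 /2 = 14.50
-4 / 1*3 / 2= -6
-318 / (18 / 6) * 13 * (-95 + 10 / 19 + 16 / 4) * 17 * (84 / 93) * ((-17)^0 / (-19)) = -1127540232 / 11191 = -100754.20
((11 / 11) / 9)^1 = 1 / 9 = 0.11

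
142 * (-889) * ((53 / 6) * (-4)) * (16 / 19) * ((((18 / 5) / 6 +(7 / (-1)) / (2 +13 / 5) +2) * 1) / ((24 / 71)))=235616662624 / 19665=11981523.65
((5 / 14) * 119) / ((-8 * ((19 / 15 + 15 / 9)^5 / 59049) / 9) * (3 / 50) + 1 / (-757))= -216393848651953125 / 7724782808794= -28012.94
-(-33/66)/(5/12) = 6/5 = 1.20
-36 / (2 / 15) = -270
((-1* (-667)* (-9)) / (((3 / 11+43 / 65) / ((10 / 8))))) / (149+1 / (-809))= -1157448435 / 21472192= -53.90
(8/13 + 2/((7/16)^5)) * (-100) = -2739743200/218491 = -12539.39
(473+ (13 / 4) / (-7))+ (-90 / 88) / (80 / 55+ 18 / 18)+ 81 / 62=308200 / 651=473.43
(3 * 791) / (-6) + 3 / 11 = -395.23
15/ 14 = 1.07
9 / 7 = 1.29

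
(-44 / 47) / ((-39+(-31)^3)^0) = -44 / 47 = -0.94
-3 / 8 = -0.38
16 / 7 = 2.29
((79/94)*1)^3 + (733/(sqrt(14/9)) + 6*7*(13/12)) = 38284611/830584 + 2199*sqrt(14)/14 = 633.80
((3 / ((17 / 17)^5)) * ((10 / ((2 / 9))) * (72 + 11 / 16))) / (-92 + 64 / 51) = -8007255 / 74048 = -108.14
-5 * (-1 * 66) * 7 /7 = 330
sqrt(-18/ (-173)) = 3 * sqrt(346)/ 173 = 0.32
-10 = -10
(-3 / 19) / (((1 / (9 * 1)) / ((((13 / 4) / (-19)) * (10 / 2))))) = 1755 / 1444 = 1.22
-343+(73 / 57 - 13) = -20219 / 57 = -354.72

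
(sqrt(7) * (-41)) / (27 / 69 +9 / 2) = -22.18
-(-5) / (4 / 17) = 85 / 4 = 21.25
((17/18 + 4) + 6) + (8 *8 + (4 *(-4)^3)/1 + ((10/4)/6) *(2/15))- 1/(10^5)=-181.00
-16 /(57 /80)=-1280 /57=-22.46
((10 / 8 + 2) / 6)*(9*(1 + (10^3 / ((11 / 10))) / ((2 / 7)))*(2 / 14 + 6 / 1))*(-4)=-58713447 / 154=-381256.15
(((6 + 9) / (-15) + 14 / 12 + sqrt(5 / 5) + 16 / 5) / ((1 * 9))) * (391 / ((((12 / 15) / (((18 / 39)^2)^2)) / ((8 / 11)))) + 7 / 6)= 4271039767 / 508957020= 8.39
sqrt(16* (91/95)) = 4* sqrt(8645)/95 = 3.91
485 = 485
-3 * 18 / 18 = -3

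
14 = 14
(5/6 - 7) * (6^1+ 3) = -111/2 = -55.50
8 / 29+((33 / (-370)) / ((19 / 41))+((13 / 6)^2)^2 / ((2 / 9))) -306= -6069513713 / 29357280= -206.75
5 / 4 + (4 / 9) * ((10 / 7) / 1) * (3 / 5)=137 / 84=1.63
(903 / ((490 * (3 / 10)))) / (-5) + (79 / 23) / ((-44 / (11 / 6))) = -26501 / 19320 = -1.37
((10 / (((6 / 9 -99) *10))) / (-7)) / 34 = 3 / 70210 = 0.00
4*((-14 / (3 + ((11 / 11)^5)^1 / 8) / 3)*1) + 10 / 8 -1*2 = -2017 / 300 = -6.72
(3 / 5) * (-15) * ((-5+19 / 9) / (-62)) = -13 / 31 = -0.42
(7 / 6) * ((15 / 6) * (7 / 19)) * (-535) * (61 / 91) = -1142225 / 2964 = -385.37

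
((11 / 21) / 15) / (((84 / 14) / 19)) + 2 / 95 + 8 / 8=40637 / 35910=1.13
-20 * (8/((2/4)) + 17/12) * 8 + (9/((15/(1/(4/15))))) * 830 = -5515/6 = -919.17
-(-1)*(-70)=-70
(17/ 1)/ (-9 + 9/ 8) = -136/ 63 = -2.16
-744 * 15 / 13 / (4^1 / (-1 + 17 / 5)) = -6696 / 13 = -515.08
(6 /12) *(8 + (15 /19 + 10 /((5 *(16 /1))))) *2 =8.91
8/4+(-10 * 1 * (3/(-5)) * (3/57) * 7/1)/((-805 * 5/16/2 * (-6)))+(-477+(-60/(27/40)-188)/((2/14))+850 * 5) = 180601463/98325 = 1836.78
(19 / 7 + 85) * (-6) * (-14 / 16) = 921 / 2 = 460.50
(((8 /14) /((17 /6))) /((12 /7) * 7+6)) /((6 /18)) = 4 /119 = 0.03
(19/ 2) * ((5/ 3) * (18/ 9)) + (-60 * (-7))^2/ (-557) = -285.03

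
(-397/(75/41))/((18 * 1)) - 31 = -58127/1350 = -43.06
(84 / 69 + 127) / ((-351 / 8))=-7864 / 2691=-2.92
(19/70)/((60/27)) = 171/1400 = 0.12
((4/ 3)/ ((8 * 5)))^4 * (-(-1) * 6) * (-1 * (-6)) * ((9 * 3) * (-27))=-0.03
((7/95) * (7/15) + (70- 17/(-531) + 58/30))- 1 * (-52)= 31275833/252225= 124.00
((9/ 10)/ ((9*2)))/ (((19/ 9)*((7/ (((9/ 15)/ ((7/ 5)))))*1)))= 27/ 18620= 0.00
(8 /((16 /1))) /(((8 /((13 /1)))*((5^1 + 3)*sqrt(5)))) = 13*sqrt(5) /640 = 0.05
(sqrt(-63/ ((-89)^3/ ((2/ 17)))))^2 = 126/ 11984473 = 0.00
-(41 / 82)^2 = -1 / 4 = -0.25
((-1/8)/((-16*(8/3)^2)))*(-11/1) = -99/8192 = -0.01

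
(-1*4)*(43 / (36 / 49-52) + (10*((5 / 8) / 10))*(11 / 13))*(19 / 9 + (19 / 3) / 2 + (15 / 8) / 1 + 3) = 7398451 / 587808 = 12.59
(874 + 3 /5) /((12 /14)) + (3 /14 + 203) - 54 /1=122806 /105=1169.58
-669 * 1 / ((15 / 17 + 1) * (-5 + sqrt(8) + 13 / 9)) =921213 * sqrt(2) / 6016 + 102357 / 376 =488.78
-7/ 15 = -0.47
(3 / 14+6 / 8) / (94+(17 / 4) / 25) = 225 / 21973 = 0.01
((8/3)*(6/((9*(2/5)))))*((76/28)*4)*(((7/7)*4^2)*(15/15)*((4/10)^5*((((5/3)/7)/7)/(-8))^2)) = 4864/34034175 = 0.00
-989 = -989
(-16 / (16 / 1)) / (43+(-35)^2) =-0.00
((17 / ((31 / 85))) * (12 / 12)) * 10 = 14450 / 31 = 466.13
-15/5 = -3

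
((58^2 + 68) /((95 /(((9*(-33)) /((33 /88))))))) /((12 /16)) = -3624192 /95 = -38149.39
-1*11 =-11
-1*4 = -4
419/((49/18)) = 7542/49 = 153.92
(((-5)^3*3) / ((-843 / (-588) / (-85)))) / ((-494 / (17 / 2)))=-26551875 / 69407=-382.55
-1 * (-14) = 14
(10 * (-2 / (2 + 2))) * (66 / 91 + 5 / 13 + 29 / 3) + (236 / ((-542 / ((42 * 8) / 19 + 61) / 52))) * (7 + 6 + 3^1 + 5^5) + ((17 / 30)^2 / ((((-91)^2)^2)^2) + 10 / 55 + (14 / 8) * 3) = -670709685239613202951666348427 / 119855848102175699063550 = -5595969.62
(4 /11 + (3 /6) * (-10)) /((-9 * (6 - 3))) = 17 /99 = 0.17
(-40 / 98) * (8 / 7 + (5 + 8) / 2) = -1070 / 343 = -3.12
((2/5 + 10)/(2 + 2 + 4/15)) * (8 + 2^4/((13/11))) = 52.50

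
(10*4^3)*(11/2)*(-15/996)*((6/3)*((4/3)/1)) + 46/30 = -174091/1245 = -139.83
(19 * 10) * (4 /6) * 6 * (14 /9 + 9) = 72200 /9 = 8022.22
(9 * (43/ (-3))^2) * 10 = 18490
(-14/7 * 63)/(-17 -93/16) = 2016/365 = 5.52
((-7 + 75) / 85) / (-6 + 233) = 4 / 1135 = 0.00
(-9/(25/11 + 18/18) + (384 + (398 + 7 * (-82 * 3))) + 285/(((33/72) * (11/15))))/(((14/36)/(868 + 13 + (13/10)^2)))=-36456774111/169400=-215211.18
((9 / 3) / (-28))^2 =9 / 784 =0.01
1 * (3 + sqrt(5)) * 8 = 8 * sqrt(5) + 24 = 41.89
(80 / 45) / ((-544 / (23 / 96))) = -23 / 29376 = -0.00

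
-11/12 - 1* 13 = -167/12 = -13.92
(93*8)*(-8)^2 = 47616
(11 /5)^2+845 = 21246 /25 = 849.84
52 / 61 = 0.85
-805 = -805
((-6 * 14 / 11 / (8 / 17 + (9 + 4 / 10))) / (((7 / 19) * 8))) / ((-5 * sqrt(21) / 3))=969 * sqrt(21) / 129206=0.03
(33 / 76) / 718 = 33 / 54568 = 0.00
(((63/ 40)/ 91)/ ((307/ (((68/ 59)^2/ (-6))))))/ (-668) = 867/ 46401521140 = 0.00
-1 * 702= -702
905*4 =3620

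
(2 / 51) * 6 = 4 / 17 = 0.24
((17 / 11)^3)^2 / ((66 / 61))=1472391709 / 116923026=12.59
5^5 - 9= 3116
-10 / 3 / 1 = -10 / 3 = -3.33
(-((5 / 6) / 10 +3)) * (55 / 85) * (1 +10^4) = -4070407 / 204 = -19952.98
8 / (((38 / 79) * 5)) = 316 / 95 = 3.33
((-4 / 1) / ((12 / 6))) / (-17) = 2 / 17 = 0.12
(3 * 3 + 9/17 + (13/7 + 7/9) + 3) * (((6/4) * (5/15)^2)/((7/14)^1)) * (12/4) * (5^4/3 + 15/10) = 20447419/6426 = 3181.98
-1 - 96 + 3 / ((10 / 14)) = -92.80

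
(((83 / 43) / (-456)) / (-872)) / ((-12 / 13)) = -1079 / 205178112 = -0.00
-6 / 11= -0.55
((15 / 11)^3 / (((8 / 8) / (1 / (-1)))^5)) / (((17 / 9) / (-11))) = 14.77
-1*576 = -576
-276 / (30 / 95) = -874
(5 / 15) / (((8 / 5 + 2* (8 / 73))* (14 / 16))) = 365 / 1743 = 0.21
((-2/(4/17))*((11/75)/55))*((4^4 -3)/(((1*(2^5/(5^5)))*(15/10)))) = -107525/288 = -373.35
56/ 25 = 2.24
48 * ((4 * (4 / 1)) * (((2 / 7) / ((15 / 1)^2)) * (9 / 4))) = 384 / 175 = 2.19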